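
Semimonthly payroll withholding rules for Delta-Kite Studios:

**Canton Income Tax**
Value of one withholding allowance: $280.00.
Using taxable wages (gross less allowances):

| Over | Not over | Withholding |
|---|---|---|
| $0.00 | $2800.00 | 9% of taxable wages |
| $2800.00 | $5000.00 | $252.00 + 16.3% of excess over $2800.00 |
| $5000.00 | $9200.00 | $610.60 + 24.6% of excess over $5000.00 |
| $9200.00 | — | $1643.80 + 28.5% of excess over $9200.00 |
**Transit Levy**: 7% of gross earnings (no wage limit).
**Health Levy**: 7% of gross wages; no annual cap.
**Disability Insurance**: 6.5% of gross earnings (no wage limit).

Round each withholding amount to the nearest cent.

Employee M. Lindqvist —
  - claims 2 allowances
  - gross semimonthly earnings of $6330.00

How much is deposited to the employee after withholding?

Canton Income Tax: taxable = $6330.00 − 2×$280.00 = $5770.00
  $610.60 + 24.6% × ($5770.00 − $5000.00) = $610.60 + 24.6% × $770.00 = $800.02
Transit Levy: 7% × $6330.00 = $443.10
Health Levy: 7% × $6330.00 = $443.10
Disability Insurance: 6.5% × $6330.00 = $411.45
Total withheld: $800.02 + $443.10 + $443.10 + $411.45 = $2097.67
Net pay: $6330.00 − $2097.67 = $4232.33

$4232.33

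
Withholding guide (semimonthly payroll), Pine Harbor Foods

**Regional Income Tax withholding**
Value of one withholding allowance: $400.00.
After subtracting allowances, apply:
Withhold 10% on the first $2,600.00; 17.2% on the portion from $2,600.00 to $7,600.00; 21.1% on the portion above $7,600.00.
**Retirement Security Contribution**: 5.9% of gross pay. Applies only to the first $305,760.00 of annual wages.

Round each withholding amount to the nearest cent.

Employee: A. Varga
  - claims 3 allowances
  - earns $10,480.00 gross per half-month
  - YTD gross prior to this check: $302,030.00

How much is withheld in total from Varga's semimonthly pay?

Regional Income Tax: taxable = $10,480.00 − 3×$400.00 = $9,280.00
  $1,120.00 + 21.1% × ($9,280.00 − $7,600.00) = $1,120.00 + 21.1% × $1,680.00 = $1,474.48
Retirement Security Contribution: cap $305,760.00 − YTD $302,030.00 = $3,730.00 subject; 5.9% × $3,730.00 = $220.07
Total: $1,474.48 + $220.07 = $1,694.55

$1,694.55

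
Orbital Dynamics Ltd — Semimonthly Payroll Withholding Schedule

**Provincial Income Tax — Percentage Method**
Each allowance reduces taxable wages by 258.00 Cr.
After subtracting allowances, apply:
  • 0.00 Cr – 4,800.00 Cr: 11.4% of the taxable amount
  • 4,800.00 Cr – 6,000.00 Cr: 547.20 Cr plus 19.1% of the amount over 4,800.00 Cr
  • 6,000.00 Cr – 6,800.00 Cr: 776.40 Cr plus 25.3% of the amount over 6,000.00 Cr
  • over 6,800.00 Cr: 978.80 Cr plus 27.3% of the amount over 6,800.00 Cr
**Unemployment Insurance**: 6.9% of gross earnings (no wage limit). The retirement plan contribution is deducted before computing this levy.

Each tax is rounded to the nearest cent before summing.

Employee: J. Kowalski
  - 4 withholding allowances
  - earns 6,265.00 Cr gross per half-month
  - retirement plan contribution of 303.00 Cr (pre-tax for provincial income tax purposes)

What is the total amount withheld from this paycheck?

Provincial Income Tax: taxable = 6,265.00 Cr − 303.00 Cr − 4×258.00 Cr = 4,930.00 Cr
  547.20 Cr + 19.1% × (4,930.00 Cr − 4,800.00 Cr) = 547.20 Cr + 19.1% × 130.00 Cr = 572.03 Cr
Unemployment Insurance: 6.9% × 5,962.00 Cr = 411.38 Cr
Total: 572.03 Cr + 411.38 Cr = 983.41 Cr

983.41 Cr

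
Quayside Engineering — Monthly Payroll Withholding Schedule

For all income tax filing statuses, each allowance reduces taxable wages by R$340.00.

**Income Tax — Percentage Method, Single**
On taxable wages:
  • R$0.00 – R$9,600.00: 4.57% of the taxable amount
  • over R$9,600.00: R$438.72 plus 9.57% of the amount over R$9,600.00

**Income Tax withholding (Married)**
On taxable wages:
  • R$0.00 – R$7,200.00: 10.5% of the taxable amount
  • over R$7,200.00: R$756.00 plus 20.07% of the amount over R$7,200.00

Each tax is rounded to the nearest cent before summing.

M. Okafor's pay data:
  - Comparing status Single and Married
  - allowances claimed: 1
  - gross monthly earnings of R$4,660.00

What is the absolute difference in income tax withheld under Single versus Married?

R$256.18

Income Tax (Single): taxable = R$4,660.00 − 1×R$340.00 = R$4,320.00
  4.57% × R$4,320.00 = R$197.42
Income Tax (Married): taxable = R$4,660.00 − 1×R$340.00 = R$4,320.00
  10.5% × R$4,320.00 = R$453.60
Difference: |R$197.42 − R$453.60| = R$256.18 (higher under Married)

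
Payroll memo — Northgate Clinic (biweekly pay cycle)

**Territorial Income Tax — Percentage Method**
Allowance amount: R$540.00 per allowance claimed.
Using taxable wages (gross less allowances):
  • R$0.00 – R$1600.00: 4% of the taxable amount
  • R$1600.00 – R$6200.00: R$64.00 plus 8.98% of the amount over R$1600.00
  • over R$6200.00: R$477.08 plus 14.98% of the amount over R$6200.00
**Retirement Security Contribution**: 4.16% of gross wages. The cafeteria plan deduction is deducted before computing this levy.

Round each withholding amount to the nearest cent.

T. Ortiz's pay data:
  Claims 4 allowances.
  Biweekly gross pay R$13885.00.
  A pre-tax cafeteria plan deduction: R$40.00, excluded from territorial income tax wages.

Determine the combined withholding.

R$1874.68

Territorial Income Tax: taxable = R$13885.00 − R$40.00 − 4×R$540.00 = R$11685.00
  R$477.08 + 14.98% × (R$11685.00 − R$6200.00) = R$477.08 + 14.98% × R$5485.00 = R$1298.73
Retirement Security Contribution: 4.16% × R$13845.00 = R$575.95
Total: R$1298.73 + R$575.95 = R$1874.68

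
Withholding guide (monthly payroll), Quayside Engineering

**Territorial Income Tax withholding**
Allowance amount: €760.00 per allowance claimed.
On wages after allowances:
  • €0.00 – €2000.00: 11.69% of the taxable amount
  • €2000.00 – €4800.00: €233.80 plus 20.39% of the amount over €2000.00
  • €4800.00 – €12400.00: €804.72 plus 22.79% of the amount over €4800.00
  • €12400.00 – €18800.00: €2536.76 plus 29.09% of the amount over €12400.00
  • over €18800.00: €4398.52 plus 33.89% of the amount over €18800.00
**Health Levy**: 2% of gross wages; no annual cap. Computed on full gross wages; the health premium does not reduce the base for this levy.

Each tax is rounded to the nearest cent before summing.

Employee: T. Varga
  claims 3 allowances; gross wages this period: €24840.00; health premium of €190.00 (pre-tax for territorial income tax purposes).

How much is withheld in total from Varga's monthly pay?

€6105.19

Territorial Income Tax: taxable = €24840.00 − €190.00 − 3×€760.00 = €22370.00
  €4398.52 + 33.89% × (€22370.00 − €18800.00) = €4398.52 + 33.89% × €3570.00 = €5608.39
Health Levy: 2% × €24840.00 = €496.80
Total: €5608.39 + €496.80 = €6105.19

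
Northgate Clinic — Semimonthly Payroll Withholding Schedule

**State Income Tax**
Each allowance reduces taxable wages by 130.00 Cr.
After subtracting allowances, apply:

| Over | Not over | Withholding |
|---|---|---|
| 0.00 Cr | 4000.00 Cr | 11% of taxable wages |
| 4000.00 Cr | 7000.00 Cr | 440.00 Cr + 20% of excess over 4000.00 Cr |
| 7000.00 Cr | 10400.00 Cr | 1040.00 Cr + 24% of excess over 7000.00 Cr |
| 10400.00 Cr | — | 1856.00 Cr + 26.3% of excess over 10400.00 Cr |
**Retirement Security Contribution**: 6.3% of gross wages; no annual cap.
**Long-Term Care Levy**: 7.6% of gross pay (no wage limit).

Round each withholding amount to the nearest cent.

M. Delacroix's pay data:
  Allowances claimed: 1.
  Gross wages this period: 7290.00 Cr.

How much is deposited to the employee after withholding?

5198.29 Cr

State Income Tax: taxable = 7290.00 Cr − 1×130.00 Cr = 7160.00 Cr
  1040.00 Cr + 24% × (7160.00 Cr − 7000.00 Cr) = 1040.00 Cr + 24% × 160.00 Cr = 1078.40 Cr
Retirement Security Contribution: 6.3% × 7290.00 Cr = 459.27 Cr
Long-Term Care Levy: 7.6% × 7290.00 Cr = 554.04 Cr
Total withheld: 1078.40 Cr + 459.27 Cr + 554.04 Cr = 2091.71 Cr
Net pay: 7290.00 Cr − 2091.71 Cr = 5198.29 Cr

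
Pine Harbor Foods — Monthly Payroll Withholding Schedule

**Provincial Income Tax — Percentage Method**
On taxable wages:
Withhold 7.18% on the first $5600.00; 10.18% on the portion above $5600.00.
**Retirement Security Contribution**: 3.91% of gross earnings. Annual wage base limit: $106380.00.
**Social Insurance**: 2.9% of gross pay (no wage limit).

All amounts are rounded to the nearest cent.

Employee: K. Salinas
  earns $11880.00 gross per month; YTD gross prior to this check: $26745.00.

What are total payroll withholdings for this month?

$1850.41

Provincial Income Tax: taxable = $11880.00
  $402.08 + 10.18% × ($11880.00 − $5600.00) = $402.08 + 10.18% × $6280.00 = $1041.38
Retirement Security Contribution: 3.91% × $11880.00 = $464.51
Social Insurance: 2.9% × $11880.00 = $344.52
Total: $1041.38 + $464.51 + $344.52 = $1850.41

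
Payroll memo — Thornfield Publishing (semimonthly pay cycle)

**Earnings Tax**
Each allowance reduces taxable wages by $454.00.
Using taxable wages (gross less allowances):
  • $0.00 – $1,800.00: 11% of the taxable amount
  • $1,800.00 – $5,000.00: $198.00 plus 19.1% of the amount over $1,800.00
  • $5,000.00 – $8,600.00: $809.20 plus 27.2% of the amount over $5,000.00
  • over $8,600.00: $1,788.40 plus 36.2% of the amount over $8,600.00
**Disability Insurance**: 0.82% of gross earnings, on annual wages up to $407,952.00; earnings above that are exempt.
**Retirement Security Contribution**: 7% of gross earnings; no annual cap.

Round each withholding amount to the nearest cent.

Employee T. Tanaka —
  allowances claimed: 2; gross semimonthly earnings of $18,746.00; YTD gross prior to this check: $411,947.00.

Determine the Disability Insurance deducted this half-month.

$0.00

Disability Insurance: YTD $411,947.00 ≥ cap $407,952.00 → $0.00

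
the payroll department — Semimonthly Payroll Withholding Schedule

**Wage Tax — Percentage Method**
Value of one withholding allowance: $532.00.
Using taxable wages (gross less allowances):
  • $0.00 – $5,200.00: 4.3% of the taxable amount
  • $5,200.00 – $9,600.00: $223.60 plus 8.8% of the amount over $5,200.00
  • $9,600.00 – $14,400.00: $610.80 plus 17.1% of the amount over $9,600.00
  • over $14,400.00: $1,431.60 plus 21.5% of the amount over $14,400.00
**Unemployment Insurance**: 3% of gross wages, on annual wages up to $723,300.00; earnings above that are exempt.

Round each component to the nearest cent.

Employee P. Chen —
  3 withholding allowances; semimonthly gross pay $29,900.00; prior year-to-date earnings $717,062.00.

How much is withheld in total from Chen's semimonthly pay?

$4,608.10

Wage Tax: taxable = $29,900.00 − 3×$532.00 = $28,304.00
  $1,431.60 + 21.5% × ($28,304.00 − $14,400.00) = $1,431.60 + 21.5% × $13,904.00 = $4,420.96
Unemployment Insurance: cap $723,300.00 − YTD $717,062.00 = $6,238.00 subject; 3% × $6,238.00 = $187.14
Total: $4,420.96 + $187.14 = $4,608.10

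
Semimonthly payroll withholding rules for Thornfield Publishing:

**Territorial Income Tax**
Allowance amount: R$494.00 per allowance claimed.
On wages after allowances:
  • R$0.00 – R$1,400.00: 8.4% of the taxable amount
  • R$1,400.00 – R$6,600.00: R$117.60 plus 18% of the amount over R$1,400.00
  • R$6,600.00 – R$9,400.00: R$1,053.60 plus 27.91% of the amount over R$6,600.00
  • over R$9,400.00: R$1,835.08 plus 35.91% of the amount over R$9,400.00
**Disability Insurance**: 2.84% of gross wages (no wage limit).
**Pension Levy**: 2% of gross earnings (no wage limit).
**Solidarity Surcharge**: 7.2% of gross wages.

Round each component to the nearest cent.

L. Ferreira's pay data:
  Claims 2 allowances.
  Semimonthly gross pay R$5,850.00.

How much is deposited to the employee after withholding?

Territorial Income Tax: taxable = R$5,850.00 − 2×R$494.00 = R$4,862.00
  R$117.60 + 18% × (R$4,862.00 − R$1,400.00) = R$117.60 + 18% × R$3,462.00 = R$740.76
Disability Insurance: 2.84% × R$5,850.00 = R$166.14
Pension Levy: 2% × R$5,850.00 = R$117.00
Solidarity Surcharge: 7.2% × R$5,850.00 = R$421.20
Total withheld: R$740.76 + R$166.14 + R$117.00 + R$421.20 = R$1,445.10
Net pay: R$5,850.00 − R$1,445.10 = R$4,404.90

R$4,404.90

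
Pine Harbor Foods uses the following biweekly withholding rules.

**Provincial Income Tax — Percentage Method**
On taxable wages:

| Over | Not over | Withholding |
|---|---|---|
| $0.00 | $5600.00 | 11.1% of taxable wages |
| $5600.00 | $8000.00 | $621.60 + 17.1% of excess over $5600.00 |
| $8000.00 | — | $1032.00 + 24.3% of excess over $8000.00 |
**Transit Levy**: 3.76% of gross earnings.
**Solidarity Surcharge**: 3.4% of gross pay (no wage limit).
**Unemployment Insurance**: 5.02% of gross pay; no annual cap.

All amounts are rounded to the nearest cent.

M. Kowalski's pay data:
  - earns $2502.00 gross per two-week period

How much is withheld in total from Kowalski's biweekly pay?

$582.47

Provincial Income Tax: taxable = $2502.00
  11.1% × $2502.00 = $277.72
Transit Levy: 3.76% × $2502.00 = $94.08
Solidarity Surcharge: 3.4% × $2502.00 = $85.07
Unemployment Insurance: 5.02% × $2502.00 = $125.60
Total: $277.72 + $94.08 + $85.07 + $125.60 = $582.47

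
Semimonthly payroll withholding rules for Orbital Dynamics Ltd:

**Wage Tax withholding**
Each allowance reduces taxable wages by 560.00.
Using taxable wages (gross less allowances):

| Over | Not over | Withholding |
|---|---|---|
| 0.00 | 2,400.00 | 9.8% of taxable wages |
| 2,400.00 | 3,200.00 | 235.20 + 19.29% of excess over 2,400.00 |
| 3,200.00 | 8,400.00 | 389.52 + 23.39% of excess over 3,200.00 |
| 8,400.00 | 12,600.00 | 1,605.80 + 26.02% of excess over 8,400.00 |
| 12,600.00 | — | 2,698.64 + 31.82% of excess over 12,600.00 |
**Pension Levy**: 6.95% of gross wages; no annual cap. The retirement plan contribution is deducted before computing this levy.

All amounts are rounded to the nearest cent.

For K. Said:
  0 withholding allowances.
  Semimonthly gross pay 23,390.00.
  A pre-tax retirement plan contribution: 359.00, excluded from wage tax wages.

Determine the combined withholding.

7,618.43

Wage Tax: taxable = 23,390.00 − 359.00 = 23,031.00
  2,698.64 + 31.82% × (23,031.00 − 12,600.00) = 2,698.64 + 31.82% × 10,431.00 = 6,017.78
Pension Levy: 6.95% × 23,031.00 = 1,600.65
Total: 6,017.78 + 1,600.65 = 7,618.43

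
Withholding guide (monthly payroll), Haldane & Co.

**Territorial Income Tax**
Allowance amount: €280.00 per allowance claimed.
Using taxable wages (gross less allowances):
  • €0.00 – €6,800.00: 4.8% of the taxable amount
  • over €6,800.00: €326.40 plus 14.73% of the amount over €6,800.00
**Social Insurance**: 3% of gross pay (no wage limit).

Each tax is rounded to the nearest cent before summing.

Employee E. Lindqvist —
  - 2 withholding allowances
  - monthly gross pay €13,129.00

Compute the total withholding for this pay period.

€1,570.04

Territorial Income Tax: taxable = €13,129.00 − 2×€280.00 = €12,569.00
  €326.40 + 14.73% × (€12,569.00 − €6,800.00) = €326.40 + 14.73% × €5,769.00 = €1,176.17
Social Insurance: 3% × €13,129.00 = €393.87
Total: €1,176.17 + €393.87 = €1,570.04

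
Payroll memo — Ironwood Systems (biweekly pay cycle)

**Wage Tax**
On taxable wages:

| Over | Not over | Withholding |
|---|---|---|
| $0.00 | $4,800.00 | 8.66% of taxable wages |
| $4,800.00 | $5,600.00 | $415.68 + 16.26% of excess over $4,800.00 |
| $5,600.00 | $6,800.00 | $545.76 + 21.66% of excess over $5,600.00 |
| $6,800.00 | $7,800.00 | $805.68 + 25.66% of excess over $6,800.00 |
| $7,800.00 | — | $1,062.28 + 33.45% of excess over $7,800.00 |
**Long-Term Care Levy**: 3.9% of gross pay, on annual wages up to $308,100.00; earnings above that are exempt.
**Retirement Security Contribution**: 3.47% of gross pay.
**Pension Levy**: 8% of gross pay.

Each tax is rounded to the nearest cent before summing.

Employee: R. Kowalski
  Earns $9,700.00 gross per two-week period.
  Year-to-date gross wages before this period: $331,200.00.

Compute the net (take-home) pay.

$6,889.58

Wage Tax: taxable = $9,700.00
  $1,062.28 + 33.45% × ($9,700.00 − $7,800.00) = $1,062.28 + 33.45% × $1,900.00 = $1,697.83
Long-Term Care Levy: YTD $331,200.00 ≥ cap $308,100.00 → $0.00
Retirement Security Contribution: 3.47% × $9,700.00 = $336.59
Pension Levy: 8% × $9,700.00 = $776.00
Total withheld: $1,697.83 + $0.00 + $336.59 + $776.00 = $2,810.42
Net pay: $9,700.00 − $2,810.42 = $6,889.58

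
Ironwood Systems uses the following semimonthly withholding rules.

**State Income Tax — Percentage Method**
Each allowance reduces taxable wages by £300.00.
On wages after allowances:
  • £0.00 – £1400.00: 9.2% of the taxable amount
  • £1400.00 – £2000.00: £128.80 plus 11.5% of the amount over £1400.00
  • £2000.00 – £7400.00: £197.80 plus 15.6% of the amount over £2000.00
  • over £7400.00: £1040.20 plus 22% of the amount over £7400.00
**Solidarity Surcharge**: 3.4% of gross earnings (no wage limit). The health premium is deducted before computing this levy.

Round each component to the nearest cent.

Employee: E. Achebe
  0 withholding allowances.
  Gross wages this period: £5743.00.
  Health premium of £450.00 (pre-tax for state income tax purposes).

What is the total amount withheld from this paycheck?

£891.47

State Income Tax: taxable = £5743.00 − £450.00 = £5293.00
  £197.80 + 15.6% × (£5293.00 − £2000.00) = £197.80 + 15.6% × £3293.00 = £711.51
Solidarity Surcharge: 3.4% × £5293.00 = £179.96
Total: £711.51 + £179.96 = £891.47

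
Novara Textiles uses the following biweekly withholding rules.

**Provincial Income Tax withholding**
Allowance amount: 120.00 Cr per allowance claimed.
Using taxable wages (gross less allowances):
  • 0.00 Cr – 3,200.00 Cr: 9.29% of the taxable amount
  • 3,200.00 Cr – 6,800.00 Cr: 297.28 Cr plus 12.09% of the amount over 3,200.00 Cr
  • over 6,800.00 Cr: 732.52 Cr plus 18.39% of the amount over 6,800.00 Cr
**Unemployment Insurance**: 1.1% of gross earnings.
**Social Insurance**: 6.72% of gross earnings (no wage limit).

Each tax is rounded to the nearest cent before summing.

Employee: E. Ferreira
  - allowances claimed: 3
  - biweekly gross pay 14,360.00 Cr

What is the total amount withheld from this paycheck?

Provincial Income Tax: taxable = 14,360.00 Cr − 3×120.00 Cr = 14,000.00 Cr
  732.52 Cr + 18.39% × (14,000.00 Cr − 6,800.00 Cr) = 732.52 Cr + 18.39% × 7,200.00 Cr = 2,056.60 Cr
Unemployment Insurance: 1.1% × 14,360.00 Cr = 157.96 Cr
Social Insurance: 6.72% × 14,360.00 Cr = 964.99 Cr
Total: 2,056.60 Cr + 157.96 Cr + 964.99 Cr = 3,179.55 Cr

3,179.55 Cr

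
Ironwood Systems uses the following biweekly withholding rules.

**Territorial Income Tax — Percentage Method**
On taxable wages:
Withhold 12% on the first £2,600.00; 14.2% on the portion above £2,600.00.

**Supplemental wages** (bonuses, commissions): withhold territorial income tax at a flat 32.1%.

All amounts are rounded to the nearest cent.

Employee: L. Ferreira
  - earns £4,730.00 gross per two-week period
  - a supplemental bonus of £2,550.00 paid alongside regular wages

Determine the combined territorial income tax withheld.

Territorial Income Tax: taxable = £4,730.00
  £312.00 + 14.2% × (£4,730.00 − £2,600.00) = £312.00 + 14.2% × £2,130.00 = £614.46
Supplemental (32.1% flat on bonus): 32.1% × £2,550.00 = £818.55
Total territorial income tax: £614.46 + £818.55 = £1,433.01

£1,433.01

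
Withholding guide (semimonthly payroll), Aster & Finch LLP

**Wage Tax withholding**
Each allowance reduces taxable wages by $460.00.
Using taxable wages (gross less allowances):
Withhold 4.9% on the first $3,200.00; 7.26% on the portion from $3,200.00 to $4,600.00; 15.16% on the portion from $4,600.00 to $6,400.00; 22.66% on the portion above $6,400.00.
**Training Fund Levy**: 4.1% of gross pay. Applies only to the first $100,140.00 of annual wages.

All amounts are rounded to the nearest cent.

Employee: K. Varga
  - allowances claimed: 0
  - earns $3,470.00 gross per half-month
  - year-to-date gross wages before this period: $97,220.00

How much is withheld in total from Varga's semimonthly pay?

Wage Tax: taxable = $3,470.00
  $156.80 + 7.26% × ($3,470.00 − $3,200.00) = $156.80 + 7.26% × $270.00 = $176.40
Training Fund Levy: cap $100,140.00 − YTD $97,220.00 = $2,920.00 subject; 4.1% × $2,920.00 = $119.72
Total: $176.40 + $119.72 = $296.12

$296.12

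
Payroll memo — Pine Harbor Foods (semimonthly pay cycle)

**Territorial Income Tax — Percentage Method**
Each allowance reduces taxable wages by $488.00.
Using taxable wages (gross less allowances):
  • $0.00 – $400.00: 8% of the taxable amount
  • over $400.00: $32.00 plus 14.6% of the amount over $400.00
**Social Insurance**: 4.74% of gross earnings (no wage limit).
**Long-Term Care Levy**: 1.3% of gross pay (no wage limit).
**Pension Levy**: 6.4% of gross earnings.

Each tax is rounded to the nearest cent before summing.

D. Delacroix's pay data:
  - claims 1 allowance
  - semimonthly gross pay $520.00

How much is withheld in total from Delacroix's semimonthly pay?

$67.25

Territorial Income Tax: taxable = $520.00 − 1×$488.00 = $32.00
  8% × $32.00 = $2.56
Social Insurance: 4.74% × $520.00 = $24.65
Long-Term Care Levy: 1.3% × $520.00 = $6.76
Pension Levy: 6.4% × $520.00 = $33.28
Total: $2.56 + $24.65 + $6.76 + $33.28 = $67.25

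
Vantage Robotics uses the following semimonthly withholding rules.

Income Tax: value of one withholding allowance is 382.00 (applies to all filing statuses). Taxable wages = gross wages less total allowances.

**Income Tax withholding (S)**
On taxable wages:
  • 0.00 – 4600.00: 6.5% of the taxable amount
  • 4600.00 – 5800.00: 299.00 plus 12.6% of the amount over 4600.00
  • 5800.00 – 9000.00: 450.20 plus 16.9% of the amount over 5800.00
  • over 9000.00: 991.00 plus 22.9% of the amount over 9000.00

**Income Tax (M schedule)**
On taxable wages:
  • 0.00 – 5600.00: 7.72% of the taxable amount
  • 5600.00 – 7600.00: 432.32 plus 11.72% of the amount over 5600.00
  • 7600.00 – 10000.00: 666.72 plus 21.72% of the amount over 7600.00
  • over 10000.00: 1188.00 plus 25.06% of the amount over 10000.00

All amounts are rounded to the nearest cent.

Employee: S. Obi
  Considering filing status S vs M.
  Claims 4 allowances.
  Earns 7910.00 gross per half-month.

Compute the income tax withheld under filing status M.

Income Tax (M): taxable = 7910.00 − 4×382.00 = 6382.00
  432.32 + 11.72% × (6382.00 − 5600.00) = 432.32 + 11.72% × 782.00 = 523.97

523.97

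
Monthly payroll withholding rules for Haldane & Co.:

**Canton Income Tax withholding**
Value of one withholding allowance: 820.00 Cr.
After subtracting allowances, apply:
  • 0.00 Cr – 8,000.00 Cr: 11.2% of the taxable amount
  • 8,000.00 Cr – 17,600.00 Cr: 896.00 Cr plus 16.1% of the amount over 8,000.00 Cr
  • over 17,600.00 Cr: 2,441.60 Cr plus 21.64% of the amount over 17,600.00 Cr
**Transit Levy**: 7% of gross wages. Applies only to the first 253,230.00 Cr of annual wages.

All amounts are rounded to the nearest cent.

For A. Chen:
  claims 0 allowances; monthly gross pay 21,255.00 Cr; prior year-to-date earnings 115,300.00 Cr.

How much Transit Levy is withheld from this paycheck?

1,487.85 Cr

Transit Levy: 7% × 21,255.00 Cr = 1,487.85 Cr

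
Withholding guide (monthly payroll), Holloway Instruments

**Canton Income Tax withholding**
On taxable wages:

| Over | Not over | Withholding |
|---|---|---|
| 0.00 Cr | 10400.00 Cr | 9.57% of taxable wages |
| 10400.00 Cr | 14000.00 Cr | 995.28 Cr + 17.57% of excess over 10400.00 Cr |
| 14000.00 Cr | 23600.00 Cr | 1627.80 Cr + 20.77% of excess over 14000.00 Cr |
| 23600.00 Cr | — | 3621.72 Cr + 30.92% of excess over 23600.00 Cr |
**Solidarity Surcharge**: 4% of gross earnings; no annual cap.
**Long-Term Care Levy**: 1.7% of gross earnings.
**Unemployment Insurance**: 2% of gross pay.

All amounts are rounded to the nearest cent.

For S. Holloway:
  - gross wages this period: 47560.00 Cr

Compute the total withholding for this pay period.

14692.27 Cr

Canton Income Tax: taxable = 47560.00 Cr
  3621.72 Cr + 30.92% × (47560.00 Cr − 23600.00 Cr) = 3621.72 Cr + 30.92% × 23960.00 Cr = 11030.15 Cr
Solidarity Surcharge: 4% × 47560.00 Cr = 1902.40 Cr
Long-Term Care Levy: 1.7% × 47560.00 Cr = 808.52 Cr
Unemployment Insurance: 2% × 47560.00 Cr = 951.20 Cr
Total: 11030.15 Cr + 1902.40 Cr + 808.52 Cr + 951.20 Cr = 14692.27 Cr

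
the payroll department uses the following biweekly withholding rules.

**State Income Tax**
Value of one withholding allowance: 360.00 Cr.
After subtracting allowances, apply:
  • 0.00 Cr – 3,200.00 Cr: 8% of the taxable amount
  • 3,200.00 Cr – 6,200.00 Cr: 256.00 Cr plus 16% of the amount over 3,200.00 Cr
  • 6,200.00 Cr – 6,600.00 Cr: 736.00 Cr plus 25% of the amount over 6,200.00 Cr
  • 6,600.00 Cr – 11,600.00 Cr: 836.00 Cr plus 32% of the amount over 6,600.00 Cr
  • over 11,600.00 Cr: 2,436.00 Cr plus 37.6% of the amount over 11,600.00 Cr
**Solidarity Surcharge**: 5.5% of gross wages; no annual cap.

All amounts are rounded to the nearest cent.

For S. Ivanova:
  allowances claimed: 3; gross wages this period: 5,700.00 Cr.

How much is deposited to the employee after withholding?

4,903.30 Cr

State Income Tax: taxable = 5,700.00 Cr − 3×360.00 Cr = 4,620.00 Cr
  256.00 Cr + 16% × (4,620.00 Cr − 3,200.00 Cr) = 256.00 Cr + 16% × 1,420.00 Cr = 483.20 Cr
Solidarity Surcharge: 5.5% × 5,700.00 Cr = 313.50 Cr
Total withheld: 483.20 Cr + 313.50 Cr = 796.70 Cr
Net pay: 5,700.00 Cr − 796.70 Cr = 4,903.30 Cr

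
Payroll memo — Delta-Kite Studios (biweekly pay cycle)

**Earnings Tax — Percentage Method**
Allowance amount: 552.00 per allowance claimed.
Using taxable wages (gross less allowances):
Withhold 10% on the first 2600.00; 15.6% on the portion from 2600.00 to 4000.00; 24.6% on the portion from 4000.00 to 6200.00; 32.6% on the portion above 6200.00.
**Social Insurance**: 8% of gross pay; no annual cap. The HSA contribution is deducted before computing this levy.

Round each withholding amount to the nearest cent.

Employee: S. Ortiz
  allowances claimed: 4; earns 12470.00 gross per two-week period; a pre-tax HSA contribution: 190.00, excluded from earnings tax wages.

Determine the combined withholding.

Earnings Tax: taxable = 12470.00 − 190.00 − 4×552.00 = 10072.00
  1019.60 + 32.6% × (10072.00 − 6200.00) = 1019.60 + 32.6% × 3872.00 = 2281.87
Social Insurance: 8% × 12280.00 = 982.40
Total: 2281.87 + 982.40 = 3264.27

3264.27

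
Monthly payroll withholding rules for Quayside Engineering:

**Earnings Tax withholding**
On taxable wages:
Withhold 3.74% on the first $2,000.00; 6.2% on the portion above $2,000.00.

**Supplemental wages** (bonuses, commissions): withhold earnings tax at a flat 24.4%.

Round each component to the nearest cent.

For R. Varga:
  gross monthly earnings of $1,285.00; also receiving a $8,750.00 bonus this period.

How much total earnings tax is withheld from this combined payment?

Earnings Tax: taxable = $1,285.00
  3.74% × $1,285.00 = $48.06
Supplemental (24.4% flat on bonus): 24.4% × $8,750.00 = $2,135.00
Total earnings tax: $48.06 + $2,135.00 = $2,183.06

$2,183.06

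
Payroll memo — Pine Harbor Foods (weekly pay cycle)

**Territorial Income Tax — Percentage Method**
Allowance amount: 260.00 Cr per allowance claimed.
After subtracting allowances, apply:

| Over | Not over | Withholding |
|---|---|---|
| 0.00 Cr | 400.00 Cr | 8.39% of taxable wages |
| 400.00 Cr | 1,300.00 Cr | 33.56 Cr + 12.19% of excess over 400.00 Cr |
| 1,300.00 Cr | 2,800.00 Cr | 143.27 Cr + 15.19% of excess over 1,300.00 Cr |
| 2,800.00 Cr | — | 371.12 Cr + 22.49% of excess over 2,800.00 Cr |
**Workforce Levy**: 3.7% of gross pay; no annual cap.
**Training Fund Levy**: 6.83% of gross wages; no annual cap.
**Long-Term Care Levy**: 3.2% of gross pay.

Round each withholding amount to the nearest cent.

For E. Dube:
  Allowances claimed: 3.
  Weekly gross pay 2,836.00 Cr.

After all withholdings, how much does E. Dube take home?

2,188.51 Cr

Territorial Income Tax: taxable = 2,836.00 Cr − 3×260.00 Cr = 2,056.00 Cr
  143.27 Cr + 15.19% × (2,056.00 Cr − 1,300.00 Cr) = 143.27 Cr + 15.19% × 756.00 Cr = 258.11 Cr
Workforce Levy: 3.7% × 2,836.00 Cr = 104.93 Cr
Training Fund Levy: 6.83% × 2,836.00 Cr = 193.70 Cr
Long-Term Care Levy: 3.2% × 2,836.00 Cr = 90.75 Cr
Total withheld: 258.11 Cr + 104.93 Cr + 193.70 Cr + 90.75 Cr = 647.49 Cr
Net pay: 2,836.00 Cr − 647.49 Cr = 2,188.51 Cr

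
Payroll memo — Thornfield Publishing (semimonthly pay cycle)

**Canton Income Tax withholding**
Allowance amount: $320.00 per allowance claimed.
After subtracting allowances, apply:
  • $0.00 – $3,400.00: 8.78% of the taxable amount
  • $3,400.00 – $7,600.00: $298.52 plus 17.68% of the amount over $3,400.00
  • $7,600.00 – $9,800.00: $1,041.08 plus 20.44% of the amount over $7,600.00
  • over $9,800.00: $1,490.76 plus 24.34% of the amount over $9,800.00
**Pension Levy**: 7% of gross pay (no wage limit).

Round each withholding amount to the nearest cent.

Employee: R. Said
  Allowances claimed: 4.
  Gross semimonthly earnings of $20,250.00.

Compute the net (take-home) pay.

Canton Income Tax: taxable = $20,250.00 − 4×$320.00 = $18,970.00
  $1,490.76 + 24.34% × ($18,970.00 − $9,800.00) = $1,490.76 + 24.34% × $9,170.00 = $3,722.74
Pension Levy: 7% × $20,250.00 = $1,417.50
Total withheld: $3,722.74 + $1,417.50 = $5,140.24
Net pay: $20,250.00 − $5,140.24 = $15,109.76

$15,109.76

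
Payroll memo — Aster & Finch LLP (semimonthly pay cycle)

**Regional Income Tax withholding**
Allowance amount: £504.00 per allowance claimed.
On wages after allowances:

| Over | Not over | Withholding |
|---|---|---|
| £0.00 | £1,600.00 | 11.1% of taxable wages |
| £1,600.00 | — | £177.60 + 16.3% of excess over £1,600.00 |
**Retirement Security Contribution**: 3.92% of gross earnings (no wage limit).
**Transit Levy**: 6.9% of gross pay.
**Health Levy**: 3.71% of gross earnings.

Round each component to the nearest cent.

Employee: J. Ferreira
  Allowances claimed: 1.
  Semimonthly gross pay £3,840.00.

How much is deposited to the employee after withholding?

£2,821.48

Regional Income Tax: taxable = £3,840.00 − 1×£504.00 = £3,336.00
  £177.60 + 16.3% × (£3,336.00 − £1,600.00) = £177.60 + 16.3% × £1,736.00 = £460.57
Retirement Security Contribution: 3.92% × £3,840.00 = £150.53
Transit Levy: 6.9% × £3,840.00 = £264.96
Health Levy: 3.71% × £3,840.00 = £142.46
Total withheld: £460.57 + £150.53 + £264.96 + £142.46 = £1,018.52
Net pay: £3,840.00 − £1,018.52 = £2,821.48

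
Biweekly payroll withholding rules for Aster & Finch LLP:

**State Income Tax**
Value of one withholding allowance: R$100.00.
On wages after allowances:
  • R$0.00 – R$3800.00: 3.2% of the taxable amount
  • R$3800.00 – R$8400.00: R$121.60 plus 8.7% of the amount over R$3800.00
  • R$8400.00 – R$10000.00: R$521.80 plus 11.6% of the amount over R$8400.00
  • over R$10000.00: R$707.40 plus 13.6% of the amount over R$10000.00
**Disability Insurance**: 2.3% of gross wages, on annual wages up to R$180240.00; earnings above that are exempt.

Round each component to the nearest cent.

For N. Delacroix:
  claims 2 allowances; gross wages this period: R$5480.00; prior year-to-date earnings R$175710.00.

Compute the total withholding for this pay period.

State Income Tax: taxable = R$5480.00 − 2×R$100.00 = R$5280.00
  R$121.60 + 8.7% × (R$5280.00 − R$3800.00) = R$121.60 + 8.7% × R$1480.00 = R$250.36
Disability Insurance: cap R$180240.00 − YTD R$175710.00 = R$4530.00 subject; 2.3% × R$4530.00 = R$104.19
Total: R$250.36 + R$104.19 = R$354.55

R$354.55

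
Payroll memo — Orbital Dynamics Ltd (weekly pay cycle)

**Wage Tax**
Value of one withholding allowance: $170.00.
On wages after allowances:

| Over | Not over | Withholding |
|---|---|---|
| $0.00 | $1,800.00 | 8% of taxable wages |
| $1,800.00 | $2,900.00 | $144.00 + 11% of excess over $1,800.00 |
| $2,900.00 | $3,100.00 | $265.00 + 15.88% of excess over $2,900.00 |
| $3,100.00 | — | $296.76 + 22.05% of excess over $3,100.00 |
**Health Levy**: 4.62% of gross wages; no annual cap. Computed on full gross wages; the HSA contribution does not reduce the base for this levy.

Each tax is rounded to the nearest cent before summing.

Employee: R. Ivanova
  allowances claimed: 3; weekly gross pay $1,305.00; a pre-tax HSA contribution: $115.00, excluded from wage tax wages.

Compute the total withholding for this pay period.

$114.69

Wage Tax: taxable = $1,305.00 − $115.00 − 3×$170.00 = $680.00
  8% × $680.00 = $54.40
Health Levy: 4.62% × $1,305.00 = $60.29
Total: $54.40 + $60.29 = $114.69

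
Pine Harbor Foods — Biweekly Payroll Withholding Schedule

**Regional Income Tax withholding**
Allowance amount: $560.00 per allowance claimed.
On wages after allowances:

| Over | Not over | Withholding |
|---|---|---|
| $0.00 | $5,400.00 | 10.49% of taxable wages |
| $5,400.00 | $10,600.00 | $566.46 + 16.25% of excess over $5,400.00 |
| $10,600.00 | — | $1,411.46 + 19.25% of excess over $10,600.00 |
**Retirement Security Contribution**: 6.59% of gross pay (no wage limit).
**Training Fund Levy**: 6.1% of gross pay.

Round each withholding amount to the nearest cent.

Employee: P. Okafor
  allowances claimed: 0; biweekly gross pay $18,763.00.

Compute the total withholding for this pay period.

$5,363.86

Regional Income Tax: taxable = $18,763.00
  $1,411.46 + 19.25% × ($18,763.00 − $10,600.00) = $1,411.46 + 19.25% × $8,163.00 = $2,982.84
Retirement Security Contribution: 6.59% × $18,763.00 = $1,236.48
Training Fund Levy: 6.1% × $18,763.00 = $1,144.54
Total: $2,982.84 + $1,236.48 + $1,144.54 = $5,363.86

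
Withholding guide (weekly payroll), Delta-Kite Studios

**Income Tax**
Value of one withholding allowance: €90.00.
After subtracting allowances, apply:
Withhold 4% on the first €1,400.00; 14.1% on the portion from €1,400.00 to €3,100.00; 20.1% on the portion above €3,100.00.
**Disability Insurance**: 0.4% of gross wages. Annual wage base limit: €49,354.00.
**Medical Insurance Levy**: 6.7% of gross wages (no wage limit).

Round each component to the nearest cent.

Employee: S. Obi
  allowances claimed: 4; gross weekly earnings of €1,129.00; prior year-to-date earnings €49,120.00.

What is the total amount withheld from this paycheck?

€107.34

Income Tax: taxable = €1,129.00 − 4×€90.00 = €769.00
  4% × €769.00 = €30.76
Disability Insurance: cap €49,354.00 − YTD €49,120.00 = €234.00 subject; 0.4% × €234.00 = €0.94
Medical Insurance Levy: 6.7% × €1,129.00 = €75.64
Total: €30.76 + €0.94 + €75.64 = €107.34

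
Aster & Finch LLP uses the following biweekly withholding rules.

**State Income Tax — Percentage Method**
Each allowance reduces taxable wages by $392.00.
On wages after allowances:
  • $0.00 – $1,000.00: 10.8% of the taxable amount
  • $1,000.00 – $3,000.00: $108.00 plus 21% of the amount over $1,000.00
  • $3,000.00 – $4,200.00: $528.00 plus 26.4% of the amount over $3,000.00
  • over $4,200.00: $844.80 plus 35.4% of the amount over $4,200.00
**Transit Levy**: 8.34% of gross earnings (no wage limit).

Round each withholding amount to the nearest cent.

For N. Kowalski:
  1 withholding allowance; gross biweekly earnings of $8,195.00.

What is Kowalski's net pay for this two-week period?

$5,391.28

State Income Tax: taxable = $8,195.00 − 1×$392.00 = $7,803.00
  $844.80 + 35.4% × ($7,803.00 − $4,200.00) = $844.80 + 35.4% × $3,603.00 = $2,120.26
Transit Levy: 8.34% × $8,195.00 = $683.46
Total withheld: $2,120.26 + $683.46 = $2,803.72
Net pay: $8,195.00 − $2,803.72 = $5,391.28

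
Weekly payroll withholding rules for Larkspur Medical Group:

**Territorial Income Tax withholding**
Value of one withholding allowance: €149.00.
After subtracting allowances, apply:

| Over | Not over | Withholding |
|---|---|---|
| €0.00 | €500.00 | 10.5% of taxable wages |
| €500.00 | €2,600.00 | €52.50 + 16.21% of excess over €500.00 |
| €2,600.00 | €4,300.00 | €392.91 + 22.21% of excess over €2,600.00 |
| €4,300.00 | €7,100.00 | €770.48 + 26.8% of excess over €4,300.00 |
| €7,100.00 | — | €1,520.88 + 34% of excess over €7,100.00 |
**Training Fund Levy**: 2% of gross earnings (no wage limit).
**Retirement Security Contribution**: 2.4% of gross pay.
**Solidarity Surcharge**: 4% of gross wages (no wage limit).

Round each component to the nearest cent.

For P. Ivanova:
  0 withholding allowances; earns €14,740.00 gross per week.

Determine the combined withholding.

Territorial Income Tax: taxable = €14,740.00
  €1,520.88 + 34% × (€14,740.00 − €7,100.00) = €1,520.88 + 34% × €7,640.00 = €4,118.48
Training Fund Levy: 2% × €14,740.00 = €294.80
Retirement Security Contribution: 2.4% × €14,740.00 = €353.76
Solidarity Surcharge: 4% × €14,740.00 = €589.60
Total: €4,118.48 + €294.80 + €353.76 + €589.60 = €5,356.64

€5,356.64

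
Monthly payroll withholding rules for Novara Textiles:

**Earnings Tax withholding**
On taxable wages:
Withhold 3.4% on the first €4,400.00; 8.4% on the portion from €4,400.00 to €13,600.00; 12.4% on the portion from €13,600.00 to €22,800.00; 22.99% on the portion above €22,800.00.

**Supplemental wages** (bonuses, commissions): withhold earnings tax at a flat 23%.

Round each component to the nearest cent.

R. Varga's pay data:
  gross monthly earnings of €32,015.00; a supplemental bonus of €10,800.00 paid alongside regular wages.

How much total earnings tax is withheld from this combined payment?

Earnings Tax: taxable = €32,015.00
  €2,063.20 + 22.99% × (€32,015.00 − €22,800.00) = €2,063.20 + 22.99% × €9,215.00 = €4,181.73
Supplemental (23% flat on bonus): 23% × €10,800.00 = €2,484.00
Total earnings tax: €4,181.73 + €2,484.00 = €6,665.73

€6,665.73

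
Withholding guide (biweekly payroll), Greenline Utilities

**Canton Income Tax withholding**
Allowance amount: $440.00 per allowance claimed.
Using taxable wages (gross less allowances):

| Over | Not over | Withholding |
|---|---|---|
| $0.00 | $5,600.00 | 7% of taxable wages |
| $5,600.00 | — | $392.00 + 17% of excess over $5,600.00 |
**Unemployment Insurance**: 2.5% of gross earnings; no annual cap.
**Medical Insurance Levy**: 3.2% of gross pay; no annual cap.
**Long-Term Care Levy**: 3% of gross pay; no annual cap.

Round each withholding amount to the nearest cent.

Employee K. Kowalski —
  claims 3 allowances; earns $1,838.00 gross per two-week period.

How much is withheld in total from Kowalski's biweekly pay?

$196.17

Canton Income Tax: taxable = $1,838.00 − 3×$440.00 = $518.00
  7% × $518.00 = $36.26
Unemployment Insurance: 2.5% × $1,838.00 = $45.95
Medical Insurance Levy: 3.2% × $1,838.00 = $58.82
Long-Term Care Levy: 3% × $1,838.00 = $55.14
Total: $36.26 + $45.95 + $58.82 + $55.14 = $196.17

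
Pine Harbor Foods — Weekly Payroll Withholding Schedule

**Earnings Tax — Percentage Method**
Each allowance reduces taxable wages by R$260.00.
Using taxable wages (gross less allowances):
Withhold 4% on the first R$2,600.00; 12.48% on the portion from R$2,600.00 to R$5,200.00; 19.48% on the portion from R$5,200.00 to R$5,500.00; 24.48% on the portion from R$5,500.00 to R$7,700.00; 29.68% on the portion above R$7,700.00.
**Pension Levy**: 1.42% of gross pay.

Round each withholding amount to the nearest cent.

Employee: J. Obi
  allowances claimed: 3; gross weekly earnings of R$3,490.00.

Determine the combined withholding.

R$167.29

Earnings Tax: taxable = R$3,490.00 − 3×R$260.00 = R$2,710.00
  R$104.00 + 12.48% × (R$2,710.00 − R$2,600.00) = R$104.00 + 12.48% × R$110.00 = R$117.73
Pension Levy: 1.42% × R$3,490.00 = R$49.56
Total: R$117.73 + R$49.56 = R$167.29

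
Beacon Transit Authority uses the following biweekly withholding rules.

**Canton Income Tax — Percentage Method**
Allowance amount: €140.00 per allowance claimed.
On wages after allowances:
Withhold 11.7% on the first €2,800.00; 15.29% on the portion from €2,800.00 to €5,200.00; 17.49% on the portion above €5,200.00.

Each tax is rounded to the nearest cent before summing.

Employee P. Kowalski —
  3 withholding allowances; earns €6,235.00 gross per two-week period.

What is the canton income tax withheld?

€802.12

Canton Income Tax: taxable = €6,235.00 − 3×€140.00 = €5,815.00
  €694.56 + 17.49% × (€5,815.00 − €5,200.00) = €694.56 + 17.49% × €615.00 = €802.12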